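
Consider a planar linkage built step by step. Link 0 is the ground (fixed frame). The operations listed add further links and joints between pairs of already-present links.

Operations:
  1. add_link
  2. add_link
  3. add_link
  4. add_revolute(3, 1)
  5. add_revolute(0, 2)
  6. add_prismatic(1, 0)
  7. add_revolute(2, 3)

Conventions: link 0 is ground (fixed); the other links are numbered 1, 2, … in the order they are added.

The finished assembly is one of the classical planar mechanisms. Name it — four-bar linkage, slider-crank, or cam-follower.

links: 4 (incl. ground); joints: 3 revolute, 1 prismatic, 0 higher (cam) pair, forming one closed loop
4 links, 3 revolutes + 1 prismatic in one loop → slider-crank

slider-crank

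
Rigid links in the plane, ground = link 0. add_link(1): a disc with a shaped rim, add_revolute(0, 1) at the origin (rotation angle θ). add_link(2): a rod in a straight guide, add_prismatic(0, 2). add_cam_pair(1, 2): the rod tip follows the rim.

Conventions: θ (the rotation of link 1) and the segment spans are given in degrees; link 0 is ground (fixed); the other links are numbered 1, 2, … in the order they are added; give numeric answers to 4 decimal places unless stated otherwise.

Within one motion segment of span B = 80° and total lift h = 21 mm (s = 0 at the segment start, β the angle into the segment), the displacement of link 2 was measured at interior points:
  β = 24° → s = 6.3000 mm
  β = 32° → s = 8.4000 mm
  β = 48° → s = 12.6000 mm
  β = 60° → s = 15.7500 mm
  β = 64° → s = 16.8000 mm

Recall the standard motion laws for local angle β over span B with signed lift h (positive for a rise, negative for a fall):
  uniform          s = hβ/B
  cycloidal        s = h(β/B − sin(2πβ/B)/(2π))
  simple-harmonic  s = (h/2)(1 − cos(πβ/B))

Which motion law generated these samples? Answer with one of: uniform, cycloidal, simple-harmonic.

candidates at β/B = r: uniform s = h·r (linear in β); cycloidal s = h·(r − sin(2πr)/(2π)); simple-harmonic s = (h/2)(1 − cos(πr))
β=24°: printed 6.3000 | uniform 6.3000, cycloidal 3.1213, simple-harmonic 4.3283
β=32°: printed 8.4000 | uniform 8.4000, cycloidal 6.4355, simple-harmonic 7.2553
β=48°: printed 12.6000 | uniform 12.6000, cycloidal 14.5645, simple-harmonic 13.7447
β=60°: printed 15.7500 | uniform 15.7500, cycloidal 19.0923, simple-harmonic 17.9246
β=64°: printed 16.8000 | uniform 16.8000, cycloidal 19.9787, simple-harmonic 18.9947
only one law matches every sample → uniform

uniform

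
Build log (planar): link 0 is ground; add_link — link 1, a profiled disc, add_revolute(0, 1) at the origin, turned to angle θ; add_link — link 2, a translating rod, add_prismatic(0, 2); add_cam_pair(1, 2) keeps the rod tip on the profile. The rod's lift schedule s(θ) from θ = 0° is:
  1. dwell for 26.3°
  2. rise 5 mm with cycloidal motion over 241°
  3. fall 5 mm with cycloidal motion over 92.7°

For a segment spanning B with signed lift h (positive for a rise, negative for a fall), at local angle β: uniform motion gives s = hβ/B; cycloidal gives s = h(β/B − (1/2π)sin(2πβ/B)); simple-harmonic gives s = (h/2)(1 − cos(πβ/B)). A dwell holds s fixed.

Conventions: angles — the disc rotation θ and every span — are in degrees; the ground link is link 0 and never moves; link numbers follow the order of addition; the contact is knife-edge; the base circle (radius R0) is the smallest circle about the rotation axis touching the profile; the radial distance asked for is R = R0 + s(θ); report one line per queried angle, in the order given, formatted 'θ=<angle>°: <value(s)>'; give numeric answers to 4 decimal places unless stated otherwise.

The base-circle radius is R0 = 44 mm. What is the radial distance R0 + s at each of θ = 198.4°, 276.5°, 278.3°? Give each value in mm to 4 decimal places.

seg 1 [0°–26.3°] dwell: s stays 0.0000
seg 2 [26.3°–267.3°] cycloidal, h=5: θ=198.4° here. β=172.1, B=241. 5·(0.7141 − sin(2π·0.7141)/(2π)) = 4.3462 → s = 4.3462
seg 2 [26.3°–267.3°] cycloidal, h=5: full span → s += 5 → s = 5.0000
seg 3 [267.3°–360°] cycloidal, h=-5: θ=276.5° here. β=9.2, B=92.7. -5·(0.0992 − sin(2π·0.0992)/(2π)) = -0.0315 → s = 4.9685
seg 3 [267.3°–360°] cycloidal, h=-5: θ=278.3° here. β=11, B=92.7. -5·(0.1187 − sin(2π·0.1187)/(2π)) = -0.0535 → s = 4.9465
θ=198.4°: R = R0 + s = 44 + 4.3462 = 48.3462
θ=276.5°: R = R0 + s = 44 + 4.9685 = 48.9685
θ=278.3°: R = R0 + s = 44 + 4.9465 = 48.9465

θ=198.4°: 48.3462
θ=276.5°: 48.9685
θ=278.3°: 48.9465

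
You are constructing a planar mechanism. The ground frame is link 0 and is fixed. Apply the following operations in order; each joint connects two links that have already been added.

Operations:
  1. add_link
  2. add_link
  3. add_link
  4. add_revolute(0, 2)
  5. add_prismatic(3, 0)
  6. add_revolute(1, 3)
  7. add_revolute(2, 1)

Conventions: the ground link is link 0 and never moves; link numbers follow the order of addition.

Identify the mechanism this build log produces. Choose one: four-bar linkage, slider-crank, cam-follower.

links: 4 (incl. ground); joints: 3 revolute, 1 prismatic, 0 higher (cam) pair, forming one closed loop
4 links, 3 revolutes + 1 prismatic in one loop → slider-crank

slider-crank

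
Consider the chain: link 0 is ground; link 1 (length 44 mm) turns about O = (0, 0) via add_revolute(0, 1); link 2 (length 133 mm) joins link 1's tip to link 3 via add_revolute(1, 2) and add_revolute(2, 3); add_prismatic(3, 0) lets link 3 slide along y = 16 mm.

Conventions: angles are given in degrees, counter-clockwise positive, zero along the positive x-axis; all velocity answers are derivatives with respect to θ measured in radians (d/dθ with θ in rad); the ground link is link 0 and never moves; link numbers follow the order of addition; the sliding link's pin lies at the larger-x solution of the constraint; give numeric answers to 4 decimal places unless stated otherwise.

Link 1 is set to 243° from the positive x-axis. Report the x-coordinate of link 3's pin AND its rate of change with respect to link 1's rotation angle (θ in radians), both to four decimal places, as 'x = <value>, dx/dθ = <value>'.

geometry: r = 44 mm, L = 133 mm, e = 16 mm
crank pin P = (r cos θ, r sin θ) = (-19.975582, -39.204287)
h = r sin θ − e = -39.204287 − 16 = -55.204287
x = r cos θ + √(L² − h²) = -19.975582 + 121.002011 = 101.026429
dx/dθ = −r sin θ − h·r cos θ/√(L² − h²) (θ in radians; h = -55.204287) = 30.090903

x = 101.0264, dx/dθ = 30.0909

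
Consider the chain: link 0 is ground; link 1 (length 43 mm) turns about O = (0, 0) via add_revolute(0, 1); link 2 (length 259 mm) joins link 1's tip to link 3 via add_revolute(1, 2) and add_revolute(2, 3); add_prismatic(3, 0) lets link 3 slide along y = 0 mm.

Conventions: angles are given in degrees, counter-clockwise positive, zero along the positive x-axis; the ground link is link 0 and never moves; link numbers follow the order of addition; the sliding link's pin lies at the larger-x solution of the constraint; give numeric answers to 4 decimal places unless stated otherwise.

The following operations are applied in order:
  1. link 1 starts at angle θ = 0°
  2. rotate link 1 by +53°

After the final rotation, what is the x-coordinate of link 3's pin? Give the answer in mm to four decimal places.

geometry: r = 43 mm, L = 259 mm, e = 0 mm; θ starts at 0°
rotate link 1 by +53°: θ ← 0° +53° = 53°
crank pin P = (r cos θ, r sin θ) = (25.878046, 34.341327)
h = r sin θ − e = 34.341327 − 0 = 34.341327
x = r cos θ + √(L² − h²) = 25.878046 + 256.713212 = 282.591258

282.5913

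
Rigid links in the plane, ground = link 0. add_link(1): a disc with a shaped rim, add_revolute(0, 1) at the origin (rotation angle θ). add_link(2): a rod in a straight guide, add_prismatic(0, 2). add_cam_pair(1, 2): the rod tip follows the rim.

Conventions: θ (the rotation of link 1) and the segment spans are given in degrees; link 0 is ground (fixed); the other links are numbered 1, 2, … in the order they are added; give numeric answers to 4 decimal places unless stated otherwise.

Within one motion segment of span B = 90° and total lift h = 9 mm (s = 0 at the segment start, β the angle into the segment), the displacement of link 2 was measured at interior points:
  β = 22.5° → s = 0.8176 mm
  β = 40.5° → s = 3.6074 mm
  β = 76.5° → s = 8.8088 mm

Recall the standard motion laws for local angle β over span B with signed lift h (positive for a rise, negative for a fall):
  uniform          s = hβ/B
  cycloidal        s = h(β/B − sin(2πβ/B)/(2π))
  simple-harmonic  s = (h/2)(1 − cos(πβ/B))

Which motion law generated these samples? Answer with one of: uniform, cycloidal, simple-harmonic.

candidates at β/B = r: uniform s = h·r (linear in β); cycloidal s = h·(r − sin(2πr)/(2π)); simple-harmonic s = (h/2)(1 − cos(πr))
β=22.5°: printed 0.8176 | uniform 2.2500, cycloidal 0.8176, simple-harmonic 1.3180
β=40.5°: printed 3.6074 | uniform 4.0500, cycloidal 3.6074, simple-harmonic 3.7960
β=76.5°: printed 8.8088 | uniform 7.6500, cycloidal 8.8088, simple-harmonic 8.5095
only one law matches every sample → cycloidal

cycloidal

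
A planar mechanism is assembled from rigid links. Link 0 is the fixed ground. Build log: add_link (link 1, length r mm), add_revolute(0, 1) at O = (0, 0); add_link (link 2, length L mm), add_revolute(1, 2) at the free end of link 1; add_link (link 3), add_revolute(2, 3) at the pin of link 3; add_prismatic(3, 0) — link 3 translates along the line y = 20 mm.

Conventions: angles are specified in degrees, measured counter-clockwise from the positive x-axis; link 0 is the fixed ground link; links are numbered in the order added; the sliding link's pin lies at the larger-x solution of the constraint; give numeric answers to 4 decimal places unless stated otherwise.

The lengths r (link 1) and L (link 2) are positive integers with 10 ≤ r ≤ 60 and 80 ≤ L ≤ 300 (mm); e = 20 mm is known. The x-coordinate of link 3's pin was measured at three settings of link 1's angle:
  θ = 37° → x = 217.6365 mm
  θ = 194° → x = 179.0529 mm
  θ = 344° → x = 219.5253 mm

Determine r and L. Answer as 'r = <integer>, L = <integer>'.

constraint per measurement: (x − r cos θ)² + (r sin θ − e)² = L²
subtracting the θ₁ and θ₂ equations cancels the r² and L² terms:
r = (x₁² − x₂²) / (2[(x₁cos θ₁ + e sin θ₁) − (x₂cos θ₂ + e sin θ₂)]) = 21.0000 → r = 21
L² = (x₁ − r cos θ₁)² + (r sin θ₁ − e)² = 40401.0076 → L = 201.0000 → L = 201
check at θ₃=344°: x = 219.5253 (printed 219.5253) ✓

r = 21, L = 201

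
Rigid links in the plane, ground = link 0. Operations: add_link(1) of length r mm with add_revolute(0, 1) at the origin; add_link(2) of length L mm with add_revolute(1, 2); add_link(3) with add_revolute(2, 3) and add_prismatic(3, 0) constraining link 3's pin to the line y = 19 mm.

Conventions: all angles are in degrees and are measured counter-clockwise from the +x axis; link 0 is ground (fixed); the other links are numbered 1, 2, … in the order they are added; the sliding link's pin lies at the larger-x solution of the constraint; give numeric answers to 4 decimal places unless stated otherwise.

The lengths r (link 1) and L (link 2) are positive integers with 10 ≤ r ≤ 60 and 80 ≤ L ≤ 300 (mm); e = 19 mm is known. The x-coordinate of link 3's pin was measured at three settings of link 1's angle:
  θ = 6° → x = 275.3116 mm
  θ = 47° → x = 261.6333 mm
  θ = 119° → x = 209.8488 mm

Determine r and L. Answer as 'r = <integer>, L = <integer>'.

constraint per measurement: (x − r cos θ)² + (r sin θ − e)² = L²
subtracting the θ₁ and θ₂ equations cancels the r² and L² terms:
r = (x₁² − x₂²) / (2[(x₁cos θ₁ + e sin θ₁) − (x₂cos θ₂ + e sin θ₂)]) = 43.9999 → r = 44
L² = (x₁ − r cos θ₁)² + (r sin θ₁ − e)² = 53824.0051 → L = 232.0000 → L = 232
check at θ₃=119°: x = 209.8488 (printed 209.8488) ✓

r = 44, L = 232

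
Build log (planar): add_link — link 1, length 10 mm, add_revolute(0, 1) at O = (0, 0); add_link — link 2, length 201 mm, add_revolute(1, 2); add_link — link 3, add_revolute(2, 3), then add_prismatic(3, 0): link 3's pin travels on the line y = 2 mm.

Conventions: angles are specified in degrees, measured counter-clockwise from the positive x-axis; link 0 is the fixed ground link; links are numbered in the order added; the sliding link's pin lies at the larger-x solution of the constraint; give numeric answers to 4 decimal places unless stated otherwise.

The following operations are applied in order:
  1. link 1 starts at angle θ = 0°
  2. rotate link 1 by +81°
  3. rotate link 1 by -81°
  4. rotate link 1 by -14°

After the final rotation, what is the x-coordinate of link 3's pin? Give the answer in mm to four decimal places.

geometry: r = 10 mm, L = 201 mm, e = 2 mm; θ starts at 0°
rotate link 1 by +81°: θ ← 0° +81° = 81°
rotate link 1 by -81°: θ ← 81° -81° = 0°
rotate link 1 by -14°: θ ← 0° -14° = -14°
crank pin P = (r cos θ, r sin θ) = (9.702957, -2.419219)
h = r sin θ − e = -2.419219 − 2 = -4.419219
x = r cos θ + √(L² − h²) = 9.702957 + 200.951413 = 210.654371

210.6544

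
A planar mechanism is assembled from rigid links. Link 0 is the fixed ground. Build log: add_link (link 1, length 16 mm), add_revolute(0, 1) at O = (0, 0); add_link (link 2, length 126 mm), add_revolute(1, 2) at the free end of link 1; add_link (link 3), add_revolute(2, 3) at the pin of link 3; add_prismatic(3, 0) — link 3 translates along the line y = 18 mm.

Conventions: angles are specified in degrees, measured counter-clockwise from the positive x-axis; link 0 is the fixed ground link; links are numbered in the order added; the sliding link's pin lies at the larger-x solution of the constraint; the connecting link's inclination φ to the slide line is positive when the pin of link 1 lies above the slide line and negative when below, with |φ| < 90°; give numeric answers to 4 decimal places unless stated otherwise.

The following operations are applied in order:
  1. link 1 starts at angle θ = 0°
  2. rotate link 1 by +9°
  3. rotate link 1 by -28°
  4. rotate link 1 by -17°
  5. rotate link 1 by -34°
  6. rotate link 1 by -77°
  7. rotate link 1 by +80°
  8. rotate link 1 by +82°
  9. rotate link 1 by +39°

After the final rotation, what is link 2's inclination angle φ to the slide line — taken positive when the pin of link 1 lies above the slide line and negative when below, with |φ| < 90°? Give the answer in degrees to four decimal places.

geometry: r = 16 mm, L = 126 mm, e = 18 mm; θ starts at 0°
rotate link 1 by +9°: θ ← 0° +9° = 9°
rotate link 1 by -28°: θ ← 9° -28° = -19°
rotate link 1 by -17°: θ ← -19° -17° = -36°
rotate link 1 by -34°: θ ← -36° -34° = -70°
rotate link 1 by -77°: θ ← -70° -77° = -147°
rotate link 1 by +80°: θ ← -147° +80° = -67°
rotate link 1 by +82°: θ ← -67° +82° = 15°
rotate link 1 by +39°: θ ← 15° +39° = 54°
h = r sin θ − e = 12.944272 − 18 = -5.055728
sin φ = h / L = -5.055728 / 126 = -0.04012483
φ = arcsin(-0.04012483) = -2.299601°

-2.2996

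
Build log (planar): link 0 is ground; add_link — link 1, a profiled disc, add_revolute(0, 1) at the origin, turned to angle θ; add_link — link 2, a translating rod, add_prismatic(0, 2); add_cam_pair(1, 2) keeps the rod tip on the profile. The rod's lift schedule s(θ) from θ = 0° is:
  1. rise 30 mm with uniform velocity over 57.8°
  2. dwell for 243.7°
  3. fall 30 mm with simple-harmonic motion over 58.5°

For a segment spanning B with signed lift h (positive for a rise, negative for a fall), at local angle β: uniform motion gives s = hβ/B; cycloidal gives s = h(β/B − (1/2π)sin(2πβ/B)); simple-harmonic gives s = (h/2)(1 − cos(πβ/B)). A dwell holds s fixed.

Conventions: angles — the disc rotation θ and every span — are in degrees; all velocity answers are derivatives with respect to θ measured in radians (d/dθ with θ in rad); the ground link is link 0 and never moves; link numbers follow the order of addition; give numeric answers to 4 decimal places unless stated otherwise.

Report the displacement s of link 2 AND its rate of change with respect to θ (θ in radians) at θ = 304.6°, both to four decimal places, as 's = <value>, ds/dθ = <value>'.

seg 1 [0°–57.8°] uniform, h=30: full span → s += 30 → s = 30.0000
seg 2 [57.8°–301.5°] dwell: s stays 30.0000
seg 3 [301.5°–360°] simple-harmonic, h=-30: θ=304.6° here. β=3.1, B=58.5. -30/2·(1 − cos(π·0.0530)) = -0.2074 → s = 29.7926
velocity in seg [301.5°–360°] (simple-harmonic), θ in radians: β = 3.1° = 0.0541 rad, B = 58.5° = 1.0210 rad; ds/dθ = (πh/(2B)) sin(πβ/B) = (π·(-30)/(2·1.0210)) sin(π·0.0530) = -7.648137 mm/rad

s = 29.7926, ds/dθ = -7.6481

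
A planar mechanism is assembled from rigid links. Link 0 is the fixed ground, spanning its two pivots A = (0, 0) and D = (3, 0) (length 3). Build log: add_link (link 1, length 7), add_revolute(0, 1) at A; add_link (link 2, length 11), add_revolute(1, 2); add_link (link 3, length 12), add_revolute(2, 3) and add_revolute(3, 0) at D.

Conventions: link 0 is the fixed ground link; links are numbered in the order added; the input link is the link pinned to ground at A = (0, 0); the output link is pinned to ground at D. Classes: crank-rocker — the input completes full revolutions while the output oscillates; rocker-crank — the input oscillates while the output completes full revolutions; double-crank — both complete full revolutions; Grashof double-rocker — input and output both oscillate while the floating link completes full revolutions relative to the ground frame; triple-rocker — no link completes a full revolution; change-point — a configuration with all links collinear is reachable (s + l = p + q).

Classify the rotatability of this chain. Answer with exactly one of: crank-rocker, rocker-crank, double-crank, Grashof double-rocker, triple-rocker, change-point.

lengths: ground=3, input=7, coupler=11, output=12
sorted: s=3 (shortest), l=12 (longest), p+q=18
s + l = 15 vs p + q = 18
s + l < p + q (Grashof) with shortest = ground link → double-crank

double-crank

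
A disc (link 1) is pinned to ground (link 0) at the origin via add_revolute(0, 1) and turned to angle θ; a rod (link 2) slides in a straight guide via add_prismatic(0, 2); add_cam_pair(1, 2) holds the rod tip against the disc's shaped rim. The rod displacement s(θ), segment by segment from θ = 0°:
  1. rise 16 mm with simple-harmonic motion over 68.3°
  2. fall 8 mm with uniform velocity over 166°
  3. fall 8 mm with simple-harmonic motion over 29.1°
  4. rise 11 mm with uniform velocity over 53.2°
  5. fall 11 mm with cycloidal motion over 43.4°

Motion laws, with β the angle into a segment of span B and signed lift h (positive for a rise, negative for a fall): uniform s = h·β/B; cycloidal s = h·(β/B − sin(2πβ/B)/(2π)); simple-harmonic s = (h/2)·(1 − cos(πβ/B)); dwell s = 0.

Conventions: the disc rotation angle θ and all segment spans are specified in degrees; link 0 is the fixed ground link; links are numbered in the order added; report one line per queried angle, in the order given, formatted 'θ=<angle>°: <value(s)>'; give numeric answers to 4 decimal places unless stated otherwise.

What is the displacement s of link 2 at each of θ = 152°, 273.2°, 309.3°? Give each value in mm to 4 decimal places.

segment 1 (0° to 68.3°, simple-harmonic, h = 16) is passed completely: s = 0.0000 + (16) = 16.0000
θ = 152° falls in segment 2 (68.3° to 234.3°, uniform, h = -8): β = 152 − 68.3 = 83.7°, B = 166°; Δs = -8·83.7/166 = -4.0337; s = 16.0000 − 4.0337 = 11.9663
segment 2 (68.3° to 234.3°, uniform, h = -8) is passed completely: s = 16.0000 + (-8) = 8.0000
segment 3 (234.3° to 263.4°, simple-harmonic, h = -8) is passed completely: s = 8.0000 + (-8) = 0.0000
θ = 273.2° falls in segment 4 (263.4° to 316.6°, uniform, h = 11): β = 273.2 − 263.4 = 9.8°, B = 53.2°; Δs = 11·9.8/53.2 = 2.0263; s = 0.0000 + 2.0263 = 2.0263
θ = 309.3° falls in segment 4 (263.4° to 316.6°, uniform, h = 11): β = 309.3 − 263.4 = 45.9°, B = 53.2°; Δs = 11·45.9/53.2 = 9.4906; s = 0.0000 + 9.4906 = 9.4906

θ=152°: 11.9663
θ=273.2°: 2.0263
θ=309.3°: 9.4906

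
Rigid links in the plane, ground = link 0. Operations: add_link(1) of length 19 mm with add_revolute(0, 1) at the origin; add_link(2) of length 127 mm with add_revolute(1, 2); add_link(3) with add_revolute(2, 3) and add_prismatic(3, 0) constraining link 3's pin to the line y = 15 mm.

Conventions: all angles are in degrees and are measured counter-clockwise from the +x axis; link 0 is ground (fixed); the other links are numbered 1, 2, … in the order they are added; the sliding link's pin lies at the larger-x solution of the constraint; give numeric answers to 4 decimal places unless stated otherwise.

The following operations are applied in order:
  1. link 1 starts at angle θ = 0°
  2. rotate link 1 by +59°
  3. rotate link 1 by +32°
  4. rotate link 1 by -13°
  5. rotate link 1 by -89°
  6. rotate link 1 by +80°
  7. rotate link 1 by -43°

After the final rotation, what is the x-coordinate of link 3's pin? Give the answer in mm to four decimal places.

geometry: r = 19 mm, L = 127 mm, e = 15 mm; θ starts at 0°
rotate link 1 by +59°: θ ← 0° +59° = 59°
rotate link 1 by +32°: θ ← 59° +32° = 91°
rotate link 1 by -13°: θ ← 91° -13° = 78°
rotate link 1 by -89°: θ ← 78° -89° = -11°
rotate link 1 by +80°: θ ← -11° +80° = 69°
rotate link 1 by -43°: θ ← 69° -43° = 26°
crank pin P = (r cos θ, r sin θ) = (17.077087, 8.329052)
h = r sin θ − e = 8.329052 − 15 = -6.670948
x = r cos θ + √(L² − h²) = 17.077087 + 126.824676 = 143.901763

143.9018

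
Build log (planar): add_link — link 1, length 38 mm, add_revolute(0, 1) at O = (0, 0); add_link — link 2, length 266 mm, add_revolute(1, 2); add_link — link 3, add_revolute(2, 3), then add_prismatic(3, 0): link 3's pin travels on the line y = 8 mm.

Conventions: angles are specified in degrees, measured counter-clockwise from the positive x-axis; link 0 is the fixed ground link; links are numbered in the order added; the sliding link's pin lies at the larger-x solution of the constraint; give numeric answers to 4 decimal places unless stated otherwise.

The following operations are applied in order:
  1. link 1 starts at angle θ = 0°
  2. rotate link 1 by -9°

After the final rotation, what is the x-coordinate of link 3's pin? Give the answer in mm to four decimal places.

geometry: r = 38 mm, L = 266 mm, e = 8 mm; θ starts at 0°
rotate link 1 by -9°: θ ← 0° -9° = -9°
crank pin P = (r cos θ, r sin θ) = (37.532157, -5.944510)
h = r sin θ − e = -5.944510 − 8 = -13.944510
x = r cos θ + √(L² − h²) = 37.532157 + 265.634242 = 303.166399

303.1664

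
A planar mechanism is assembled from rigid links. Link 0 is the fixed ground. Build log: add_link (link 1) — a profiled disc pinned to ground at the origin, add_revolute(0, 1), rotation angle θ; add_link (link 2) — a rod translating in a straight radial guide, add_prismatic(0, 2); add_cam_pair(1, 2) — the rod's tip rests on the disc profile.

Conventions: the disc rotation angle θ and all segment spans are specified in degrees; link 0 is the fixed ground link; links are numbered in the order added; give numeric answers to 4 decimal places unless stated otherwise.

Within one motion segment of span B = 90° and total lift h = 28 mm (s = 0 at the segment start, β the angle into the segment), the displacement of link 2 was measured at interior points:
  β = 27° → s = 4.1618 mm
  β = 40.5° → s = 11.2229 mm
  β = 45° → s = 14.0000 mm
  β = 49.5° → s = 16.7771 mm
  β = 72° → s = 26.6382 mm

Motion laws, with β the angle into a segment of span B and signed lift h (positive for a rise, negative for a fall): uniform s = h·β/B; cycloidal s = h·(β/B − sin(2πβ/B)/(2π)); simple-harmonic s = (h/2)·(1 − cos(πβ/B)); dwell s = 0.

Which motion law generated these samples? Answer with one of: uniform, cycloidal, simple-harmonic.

candidates at β/B = r: uniform s = h·r (linear in β); cycloidal s = h·(r − sin(2πr)/(2π)); simple-harmonic s = (h/2)(1 − cos(πr))
β=27°: printed 4.1618 | uniform 8.4000, cycloidal 4.1618, simple-harmonic 5.7710
β=40.5°: printed 11.2229 | uniform 12.6000, cycloidal 11.2229, simple-harmonic 11.8099
β=45°: printed 14.0000 | uniform 14.0000, cycloidal 14.0000, simple-harmonic 14.0000
β=49.5°: printed 16.7771 | uniform 15.4000, cycloidal 16.7771, simple-harmonic 16.1901
β=72°: printed 26.6382 | uniform 22.4000, cycloidal 26.6382, simple-harmonic 25.3262
only one law matches every sample → cycloidal

cycloidal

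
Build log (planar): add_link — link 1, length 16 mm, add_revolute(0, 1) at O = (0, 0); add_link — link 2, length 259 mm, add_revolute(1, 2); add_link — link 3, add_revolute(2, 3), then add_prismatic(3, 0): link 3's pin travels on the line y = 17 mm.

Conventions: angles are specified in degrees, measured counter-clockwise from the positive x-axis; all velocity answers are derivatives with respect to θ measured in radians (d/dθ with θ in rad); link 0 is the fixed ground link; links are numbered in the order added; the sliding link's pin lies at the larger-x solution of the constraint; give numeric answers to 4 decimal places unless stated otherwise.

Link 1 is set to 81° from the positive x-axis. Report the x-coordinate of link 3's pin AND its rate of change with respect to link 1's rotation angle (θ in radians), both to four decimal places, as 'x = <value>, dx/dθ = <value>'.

geometry: r = 16 mm, L = 259 mm, e = 17 mm
crank pin P = (r cos θ, r sin θ) = (2.502951, 15.803013)
h = r sin θ − e = 15.803013 − 17 = -1.196987
x = r cos θ + √(L² − h²) = 2.502951 + 258.997234 = 261.500185
dx/dθ = −r sin θ − h·r cos θ/√(L² − h²) (θ in radians; h = -1.196987) = -15.791446

x = 261.5002, dx/dθ = -15.7914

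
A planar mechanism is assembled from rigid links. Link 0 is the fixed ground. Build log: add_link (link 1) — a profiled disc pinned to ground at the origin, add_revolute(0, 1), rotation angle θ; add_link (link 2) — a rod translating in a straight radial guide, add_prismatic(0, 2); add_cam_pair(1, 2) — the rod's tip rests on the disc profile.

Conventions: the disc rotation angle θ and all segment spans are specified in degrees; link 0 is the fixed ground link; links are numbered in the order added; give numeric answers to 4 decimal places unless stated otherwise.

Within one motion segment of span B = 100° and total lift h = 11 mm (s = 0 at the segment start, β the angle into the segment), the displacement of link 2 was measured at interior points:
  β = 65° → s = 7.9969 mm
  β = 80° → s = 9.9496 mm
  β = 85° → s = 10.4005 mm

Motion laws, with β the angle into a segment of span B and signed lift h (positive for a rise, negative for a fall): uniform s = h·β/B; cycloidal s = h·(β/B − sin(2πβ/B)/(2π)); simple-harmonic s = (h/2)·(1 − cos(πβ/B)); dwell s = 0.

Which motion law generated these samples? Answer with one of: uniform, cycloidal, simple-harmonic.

candidates at β/B = r: uniform s = h·r (linear in β); cycloidal s = h·(r − sin(2πr)/(2π)); simple-harmonic s = (h/2)(1 − cos(πr))
β=65°: printed 7.9969 | uniform 7.1500, cycloidal 8.5663, simple-harmonic 7.9969
β=80°: printed 9.9496 | uniform 8.8000, cycloidal 10.4650, simple-harmonic 9.9496
β=85°: printed 10.4005 | uniform 9.3500, cycloidal 10.7663, simple-harmonic 10.4005
only one law matches every sample → simple-harmonic

simple-harmonic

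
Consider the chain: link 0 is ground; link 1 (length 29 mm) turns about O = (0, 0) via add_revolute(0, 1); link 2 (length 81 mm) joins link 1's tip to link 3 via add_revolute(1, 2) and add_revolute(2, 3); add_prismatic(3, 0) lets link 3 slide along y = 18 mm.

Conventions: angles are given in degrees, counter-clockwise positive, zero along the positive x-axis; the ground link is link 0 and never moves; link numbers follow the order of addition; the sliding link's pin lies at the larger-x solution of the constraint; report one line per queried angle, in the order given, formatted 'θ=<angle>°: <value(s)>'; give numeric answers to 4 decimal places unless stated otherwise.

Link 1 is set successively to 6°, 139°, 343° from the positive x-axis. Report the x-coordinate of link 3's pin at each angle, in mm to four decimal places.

geometry: r = 29 mm, L = 81 mm, e = 18 mm
θ=6°: crank pin P = (r cos θ, r sin θ) = (28.841135, 3.031325)
θ=6°: h = r sin θ − e = 3.031325 − 18 = -14.968675
θ=6°: x = r cos θ + √(L² − h²) = 28.841135 + 79.604892 = 108.446027
θ=139°: crank pin P = (r cos θ, r sin θ) = (-21.886578, 19.025712)
θ=139°: h = r sin θ − e = 19.025712 − 18 = 1.025712
θ=139°: x = r cos θ + √(L² − h²) = -21.886578 + 80.993505 = 59.106928
θ=343°: crank pin P = (r cos θ, r sin θ) = (27.732838, -8.478779)
θ=343°: h = r sin θ − e = -8.478779 − 18 = -26.478779
θ=343°: x = r cos θ + √(L² − h²) = 27.732838 + 76.549815 = 104.282653

θ=6°: 108.4460
θ=139°: 59.1069
θ=343°: 104.2827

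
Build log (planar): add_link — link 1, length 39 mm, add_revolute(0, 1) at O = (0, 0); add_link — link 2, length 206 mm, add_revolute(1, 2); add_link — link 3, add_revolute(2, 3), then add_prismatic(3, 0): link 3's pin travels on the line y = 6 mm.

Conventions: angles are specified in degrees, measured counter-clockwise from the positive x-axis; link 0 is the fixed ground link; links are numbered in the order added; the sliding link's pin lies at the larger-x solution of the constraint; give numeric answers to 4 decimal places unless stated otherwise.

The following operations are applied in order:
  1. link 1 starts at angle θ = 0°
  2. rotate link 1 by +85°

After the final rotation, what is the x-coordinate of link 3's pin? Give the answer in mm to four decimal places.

geometry: r = 39 mm, L = 206 mm, e = 6 mm; θ starts at 0°
rotate link 1 by +85°: θ ← 0° +85° = 85°
crank pin P = (r cos θ, r sin θ) = (3.399074, 38.851593)
h = r sin θ − e = 38.851593 − 6 = 32.851593
x = r cos θ + √(L² − h²) = 3.399074 + 203.363647 = 206.762721

206.7627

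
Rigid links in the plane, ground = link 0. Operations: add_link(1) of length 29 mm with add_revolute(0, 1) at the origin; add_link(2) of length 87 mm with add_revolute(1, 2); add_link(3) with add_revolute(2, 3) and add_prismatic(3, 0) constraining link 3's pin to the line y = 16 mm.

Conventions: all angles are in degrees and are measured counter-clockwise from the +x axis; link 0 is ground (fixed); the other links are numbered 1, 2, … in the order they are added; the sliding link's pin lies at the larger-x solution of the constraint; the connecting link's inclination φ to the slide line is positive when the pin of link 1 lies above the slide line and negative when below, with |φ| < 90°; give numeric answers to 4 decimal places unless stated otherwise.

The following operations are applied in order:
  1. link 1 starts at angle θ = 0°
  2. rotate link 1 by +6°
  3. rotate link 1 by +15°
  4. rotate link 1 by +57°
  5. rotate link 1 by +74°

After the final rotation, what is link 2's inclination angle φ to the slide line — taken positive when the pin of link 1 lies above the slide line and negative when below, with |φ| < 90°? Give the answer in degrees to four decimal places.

geometry: r = 29 mm, L = 87 mm, e = 16 mm; θ starts at 0°
rotate link 1 by +6°: θ ← 0° +6° = 6°
rotate link 1 by +15°: θ ← 6° +15° = 21°
rotate link 1 by +57°: θ ← 21° +57° = 78°
rotate link 1 by +74°: θ ← 78° +74° = 152°
h = r sin θ − e = 13.614675 − 16 = -2.385325
sin φ = h / L = -2.385325 / 87 = -0.02741753
φ = arcsin(-0.02741753) = -1.571105°

-1.5711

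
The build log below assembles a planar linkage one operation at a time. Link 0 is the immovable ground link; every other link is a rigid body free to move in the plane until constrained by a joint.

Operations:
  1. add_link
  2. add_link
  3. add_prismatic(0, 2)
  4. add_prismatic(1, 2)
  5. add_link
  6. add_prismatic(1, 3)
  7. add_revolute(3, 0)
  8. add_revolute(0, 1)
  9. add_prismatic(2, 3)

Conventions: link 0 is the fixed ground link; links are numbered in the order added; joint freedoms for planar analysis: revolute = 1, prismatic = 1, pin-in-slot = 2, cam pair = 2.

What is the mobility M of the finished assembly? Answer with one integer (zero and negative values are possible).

L=1 J1=0 J2=0
add link → L=2 J1=0 J2=0
add link → L=3 J1=0 J2=0
P@0,2 dof=1 J1 → L=3 J1=1 J2=0
P@1,2 dof=1 J1 → L=3 J1=2 J2=0
add link → L=4 J1=2 J2=0
P@1,3 dof=1 J1 → L=4 J1=3 J2=0
R@3,0 dof=1 J1 → L=4 J1=4 J2=0
R@0,1 dof=1 J1 → L=4 J1=5 J2=0
P@2,3 dof=1 J1 → L=4 J1=6 J2=0
M=3(L−1)−2J1−J2=3·3−2·6−0=-3

M = -3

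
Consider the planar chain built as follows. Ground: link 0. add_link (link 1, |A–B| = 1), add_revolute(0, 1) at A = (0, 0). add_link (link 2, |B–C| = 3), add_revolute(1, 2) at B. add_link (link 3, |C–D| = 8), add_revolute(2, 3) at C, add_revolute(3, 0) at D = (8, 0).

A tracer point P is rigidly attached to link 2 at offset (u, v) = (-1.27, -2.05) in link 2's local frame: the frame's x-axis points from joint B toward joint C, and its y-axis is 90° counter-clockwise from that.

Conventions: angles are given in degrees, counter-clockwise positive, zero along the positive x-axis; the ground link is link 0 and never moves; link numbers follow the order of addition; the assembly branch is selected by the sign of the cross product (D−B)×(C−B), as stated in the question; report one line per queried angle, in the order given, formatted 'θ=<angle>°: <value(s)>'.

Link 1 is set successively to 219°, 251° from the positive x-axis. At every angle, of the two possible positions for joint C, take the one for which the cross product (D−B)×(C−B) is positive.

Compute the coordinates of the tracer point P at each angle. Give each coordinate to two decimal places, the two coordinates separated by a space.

A=(0,0), D=(8.00,0)
θ=219°: B = A + 1.00·(cos219°, sin219°) = (-0.7771, -0.6293)
θ=219°: |BD| = 8.7997
θ=219°: circle(B,3.00) ∩ circle(D,8.00): a=1.2747, h=2.7157
θ=219°:   candidates: C₊=(0.3001,2.1706) cross=23.897; C₋=(0.6885,-3.2469) cross=-23.897
θ=219°:   branch + wants cross > 0 → take C=(0.3001,2.1706) (cross=23.897)
θ=219°: ex = (C−B)/|BC| = (0.3591,0.9333); ey = (-0.9333,0.3591)
θ=219°: P = B + -1.27·ex + -2.05·ey = (0.6801,-2.5507)
θ=251°: B = A + 1.00·(cos251°, sin251°) = (-0.3256, -0.9455)
θ=251°: |BD| = 8.3791
θ=251°: circle(B,3.00) ∩ circle(D,8.00): a=0.9076, h=2.8594
θ=251°:   candidates: C₊=(0.2535,1.9981) cross=23.959; C₋=(0.8989,-3.6843) cross=-23.959
θ=251°:   branch + wants cross > 0 → take C=(0.2535,1.9981) (cross=23.959)
θ=251°: ex = (C−B)/|BC| = (0.1930,0.9812); ey = (-0.9812,0.1930)
θ=251°: P = B + -1.27·ex + -2.05·ey = (1.4407,-2.5874)

θ=219°: 0.68 -2.55
θ=251°: 1.44 -2.59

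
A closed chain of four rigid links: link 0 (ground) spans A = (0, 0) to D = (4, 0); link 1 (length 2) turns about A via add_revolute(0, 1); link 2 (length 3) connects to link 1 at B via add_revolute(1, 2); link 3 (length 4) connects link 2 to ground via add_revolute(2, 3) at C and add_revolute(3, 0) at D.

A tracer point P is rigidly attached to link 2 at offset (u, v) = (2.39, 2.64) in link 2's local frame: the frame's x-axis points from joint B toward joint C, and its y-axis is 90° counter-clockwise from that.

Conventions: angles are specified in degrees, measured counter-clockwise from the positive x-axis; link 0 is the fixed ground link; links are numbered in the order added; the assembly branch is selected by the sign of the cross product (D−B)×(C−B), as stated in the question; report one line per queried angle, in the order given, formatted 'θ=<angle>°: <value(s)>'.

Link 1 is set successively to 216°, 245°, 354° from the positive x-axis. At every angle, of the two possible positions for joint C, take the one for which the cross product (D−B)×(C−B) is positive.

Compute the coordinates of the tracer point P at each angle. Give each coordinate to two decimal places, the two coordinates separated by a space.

A=(0,0), D=(4.00,0)
θ=216°: B = A + 2.00·(cos216°, sin216°) = (-1.6180, -1.1756)
θ=216°: |BD| = 5.7397
θ=216°: circle(B,3.00) ∩ circle(D,4.00): a=2.2601, h=1.9728
θ=216°:   candidates: C₊=(0.1901,1.2183) cross=11.324; C₋=(0.9982,-2.6437) cross=-11.324
θ=216°:   branch + wants cross > 0 → take C=(0.1901,1.2183) (cross=11.324)
θ=216°: ex = (C−B)/|BC| = (0.6027,0.7980); ey = (-0.7980,0.6027)
θ=216°: P = B + 2.39·ex + 2.64·ey = (-2.2842,2.3227)
θ=245°: B = A + 2.00·(cos245°, sin245°) = (-0.8452, -1.8126)
θ=245°: |BD| = 5.1732
θ=245°: circle(B,3.00) ∩ circle(D,4.00): a=1.9100, h=2.3134
θ=245°:   candidates: C₊=(0.1331,1.0234) cross=11.968; C₋=(1.7543,-3.3101) cross=-11.968
θ=245°:   branch + wants cross > 0 → take C=(0.1331,1.0234) (cross=11.968)
θ=245°: ex = (C−B)/|BC| = (0.3261,0.9453); ey = (-0.9453,0.3261)
θ=245°: P = B + 2.39·ex + 2.64·ey = (-2.5615,1.3077)
θ=354°: B = A + 2.00·(cos354°, sin354°) = (1.9890, -0.2091)
θ=354°: |BD| = 2.0218
θ=354°: circle(B,3.00) ∩ circle(D,4.00): a=-0.7202, h=2.9123
θ=354°:   candidates: C₊=(0.9715,2.6131) cross=5.888; C₋=(1.5738,-3.1802) cross=-5.888
θ=354°:   branch + wants cross > 0 → take C=(0.9715,2.6131) (cross=5.888)
θ=354°: ex = (C−B)/|BC| = (-0.3392,0.9407); ey = (-0.9407,-0.3392)
θ=354°: P = B + 2.39·ex + 2.64·ey = (-1.3051,1.1439)

θ=216°: -2.28 2.32
θ=245°: -2.56 1.31
θ=354°: -1.31 1.14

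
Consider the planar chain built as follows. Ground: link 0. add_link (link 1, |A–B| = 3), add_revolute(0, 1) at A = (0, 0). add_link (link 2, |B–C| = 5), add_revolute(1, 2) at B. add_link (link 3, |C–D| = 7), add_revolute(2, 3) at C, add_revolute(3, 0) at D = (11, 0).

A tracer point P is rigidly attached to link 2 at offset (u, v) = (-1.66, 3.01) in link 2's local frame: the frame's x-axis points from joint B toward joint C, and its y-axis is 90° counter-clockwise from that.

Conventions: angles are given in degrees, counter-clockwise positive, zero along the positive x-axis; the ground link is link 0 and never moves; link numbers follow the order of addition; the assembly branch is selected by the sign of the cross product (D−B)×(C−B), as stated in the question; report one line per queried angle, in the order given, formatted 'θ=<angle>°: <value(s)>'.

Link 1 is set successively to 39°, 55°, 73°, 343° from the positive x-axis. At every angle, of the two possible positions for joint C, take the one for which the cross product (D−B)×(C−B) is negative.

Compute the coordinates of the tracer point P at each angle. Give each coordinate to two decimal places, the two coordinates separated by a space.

A=(0,0), D=(11.00,0)
θ=39°: B = A + 3.00·(cos39°, sin39°) = (2.3314, 1.8880)
θ=39°: |BD| = 8.8718
θ=39°: circle(B,5.00) ∩ circle(D,7.00): a=3.0833, h=3.9362
θ=39°:   candidates: C₊=(6.1817,5.0778) cross=34.921; C₋=(4.5065,-2.6142) cross=-34.921
θ=39°:   branch - wants cross < 0 → take C=(4.5065,-2.6142) (cross=-34.921)
θ=39°: ex = (C−B)/|BC| = (0.4350,-0.9004); ey = (0.9004,0.4350)
θ=39°: P = B + -1.66·ex + 3.01·ey = (4.3196,4.6920)
θ=55°: B = A + 3.00·(cos55°, sin55°) = (1.7207, 2.4575)
θ=55°: |BD| = 9.5992
θ=55°: circle(B,5.00) ∩ circle(D,7.00): a=3.5495, h=3.5215
θ=55°:   candidates: C₊=(6.0535,4.9529) cross=33.804; C₋=(4.2504,-1.8554) cross=-33.804
θ=55°:   branch - wants cross < 0 → take C=(4.2504,-1.8554) (cross=-33.804)
θ=55°: ex = (C−B)/|BC| = (0.5059,-0.8626); ey = (0.8626,0.5059)
θ=55°: P = B + -1.66·ex + 3.01·ey = (3.4772,5.4122)
θ=73°: B = A + 3.00·(cos73°, sin73°) = (0.8771, 2.8689)
θ=73°: |BD| = 10.5216
θ=73°: circle(B,5.00) ∩ circle(D,7.00): a=4.1203, h=2.8326
θ=73°:   candidates: C₊=(5.6136,4.4707) cross=29.803; C₋=(4.0689,-0.9798) cross=-29.803
θ=73°:   branch - wants cross < 0 → take C=(4.0689,-0.9798) (cross=-29.803)
θ=73°: ex = (C−B)/|BC| = (0.6384,-0.7697); ey = (0.7697,0.6384)
θ=73°: P = B + -1.66·ex + 3.01·ey = (2.1344,6.0681)
θ=343°: B = A + 3.00·(cos343°, sin343°) = (2.8689, -0.8771)
θ=343°: |BD| = 8.1783
θ=343°: circle(B,5.00) ∩ circle(D,7.00): a=2.6218, h=4.2575
θ=343°:   candidates: C₊=(5.0190,3.6370) cross=34.819; C₋=(5.9322,-4.8288) cross=-34.819
θ=343°:   branch - wants cross < 0 → take C=(5.9322,-4.8288) (cross=-34.819)
θ=343°: ex = (C−B)/|BC| = (0.6127,-0.7903); ey = (0.7903,0.6127)
θ=343°: P = B + -1.66·ex + 3.01·ey = (4.2308,2.2790)

θ=39°: 4.32 4.69
θ=55°: 3.48 5.41
θ=73°: 2.13 6.07
θ=343°: 4.23 2.28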